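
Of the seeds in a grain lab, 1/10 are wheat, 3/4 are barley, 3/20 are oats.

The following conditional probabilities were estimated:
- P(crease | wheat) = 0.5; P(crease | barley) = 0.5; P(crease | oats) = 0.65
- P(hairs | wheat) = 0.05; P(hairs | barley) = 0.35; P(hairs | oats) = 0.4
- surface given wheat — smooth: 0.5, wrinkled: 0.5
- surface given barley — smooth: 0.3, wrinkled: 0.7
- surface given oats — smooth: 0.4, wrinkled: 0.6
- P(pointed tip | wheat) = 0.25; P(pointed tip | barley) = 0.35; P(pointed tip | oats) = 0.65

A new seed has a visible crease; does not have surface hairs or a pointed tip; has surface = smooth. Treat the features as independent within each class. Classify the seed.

wheat: 0.1 × 0.5 × (1−0.05) × 0.5 × (1−0.25) = 0.0178125
barley: 0.75 × 0.5 × (1−0.35) × 0.3 × (1−0.35) = 0.04753125
oats: 0.15 × 0.65 × (1−0.4) × 0.4 × (1−0.65) = 0.00819
Highest score → barley.

barley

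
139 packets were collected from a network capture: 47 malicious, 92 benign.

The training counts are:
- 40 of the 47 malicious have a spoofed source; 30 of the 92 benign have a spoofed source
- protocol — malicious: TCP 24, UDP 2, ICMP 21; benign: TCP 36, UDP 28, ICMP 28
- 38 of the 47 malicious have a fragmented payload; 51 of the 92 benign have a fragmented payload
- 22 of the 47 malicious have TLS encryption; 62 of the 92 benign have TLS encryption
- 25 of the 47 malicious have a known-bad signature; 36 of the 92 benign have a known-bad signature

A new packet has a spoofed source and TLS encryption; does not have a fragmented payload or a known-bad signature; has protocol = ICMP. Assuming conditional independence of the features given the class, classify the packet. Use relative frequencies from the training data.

benign

malicious: (47/139) × (40/47) × (21/47) × (9/47) × (22/47) × (22/47) ≈ 0.00539462
benign: (92/139) × (30/92) × (28/92) × (41/92) × (62/92) × (56/92) ≈ 0.0120082
Highest score → benign.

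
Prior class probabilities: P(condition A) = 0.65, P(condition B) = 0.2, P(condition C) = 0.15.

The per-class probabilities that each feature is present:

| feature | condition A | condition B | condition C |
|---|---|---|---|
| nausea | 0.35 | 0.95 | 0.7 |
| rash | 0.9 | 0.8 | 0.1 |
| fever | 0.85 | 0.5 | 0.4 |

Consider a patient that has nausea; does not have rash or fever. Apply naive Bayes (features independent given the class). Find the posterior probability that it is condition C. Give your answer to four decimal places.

condition A: 0.65 × 0.35 × (1−0.9) × (1−0.85) = 0.0034125
condition B: 0.2 × 0.95 × (1−0.8) × (1−0.5) = 0.019
condition C: 0.15 × 0.7 × (1−0.1) × (1−0.4) = 0.0567
P(condition C | x) = 0.0567 / 0.0791125 ≈ 0.7167

0.7167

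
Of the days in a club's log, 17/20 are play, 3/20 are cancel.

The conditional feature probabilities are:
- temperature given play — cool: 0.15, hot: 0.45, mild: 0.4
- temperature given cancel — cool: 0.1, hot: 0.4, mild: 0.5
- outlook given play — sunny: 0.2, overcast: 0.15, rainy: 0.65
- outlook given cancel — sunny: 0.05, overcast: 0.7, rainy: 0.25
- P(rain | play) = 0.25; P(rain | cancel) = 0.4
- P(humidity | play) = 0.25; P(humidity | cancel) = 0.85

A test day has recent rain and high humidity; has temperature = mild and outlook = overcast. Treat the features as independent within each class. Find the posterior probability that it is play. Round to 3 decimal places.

0.152

play: 0.85 × 0.4 × 0.15 × 0.25 × 0.25 = 0.0031875
cancel: 0.15 × 0.5 × 0.7 × 0.4 × 0.85 = 0.01785
P(play | x) = 0.0031875 / 0.0210375 ≈ 0.152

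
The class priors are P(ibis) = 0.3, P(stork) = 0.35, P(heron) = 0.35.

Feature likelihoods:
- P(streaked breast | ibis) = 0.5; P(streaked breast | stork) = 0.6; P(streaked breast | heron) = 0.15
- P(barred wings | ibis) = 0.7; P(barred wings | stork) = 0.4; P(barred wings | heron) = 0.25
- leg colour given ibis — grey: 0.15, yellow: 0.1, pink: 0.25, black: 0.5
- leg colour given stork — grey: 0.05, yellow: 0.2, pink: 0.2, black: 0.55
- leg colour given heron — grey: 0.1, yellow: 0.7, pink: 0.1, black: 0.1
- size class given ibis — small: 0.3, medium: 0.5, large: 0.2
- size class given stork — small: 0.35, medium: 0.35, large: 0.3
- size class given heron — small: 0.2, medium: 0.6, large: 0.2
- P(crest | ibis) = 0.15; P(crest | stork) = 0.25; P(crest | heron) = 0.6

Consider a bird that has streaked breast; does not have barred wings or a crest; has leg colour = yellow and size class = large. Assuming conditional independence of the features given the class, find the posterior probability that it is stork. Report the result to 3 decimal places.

ibis: 0.3 × 0.5 × (1−0.7) × 0.1 × 0.2 × (1−0.15) = 0.000765
stork: 0.35 × 0.6 × (1−0.4) × 0.2 × 0.3 × (1−0.25) = 0.00567
heron: 0.35 × 0.15 × (1−0.25) × 0.7 × 0.2 × (1−0.6) = 0.002205
P(stork | x) = 0.00567 / 0.00864 ≈ 0.656

0.656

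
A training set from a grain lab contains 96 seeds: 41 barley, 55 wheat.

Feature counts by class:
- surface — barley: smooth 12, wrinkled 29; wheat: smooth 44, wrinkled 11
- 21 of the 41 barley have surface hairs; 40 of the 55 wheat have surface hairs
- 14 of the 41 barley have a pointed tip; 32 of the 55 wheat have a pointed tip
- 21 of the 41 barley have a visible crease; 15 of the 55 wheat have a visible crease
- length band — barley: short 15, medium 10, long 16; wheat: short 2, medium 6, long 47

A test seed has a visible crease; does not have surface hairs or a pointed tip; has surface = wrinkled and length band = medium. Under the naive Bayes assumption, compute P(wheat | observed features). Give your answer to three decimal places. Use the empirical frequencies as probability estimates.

barley: (41/96) × (29/41) × (20/41) × (27/41) × (21/41) × (10/41) ≈ 0.0121228
wheat: (55/96) × (11/55) × (15/55) × (23/55) × (15/55) × (6/55) ≈ 0.000388805
P(wheat | x) = 0.000388805 / 0.012511605 ≈ 0.031

0.031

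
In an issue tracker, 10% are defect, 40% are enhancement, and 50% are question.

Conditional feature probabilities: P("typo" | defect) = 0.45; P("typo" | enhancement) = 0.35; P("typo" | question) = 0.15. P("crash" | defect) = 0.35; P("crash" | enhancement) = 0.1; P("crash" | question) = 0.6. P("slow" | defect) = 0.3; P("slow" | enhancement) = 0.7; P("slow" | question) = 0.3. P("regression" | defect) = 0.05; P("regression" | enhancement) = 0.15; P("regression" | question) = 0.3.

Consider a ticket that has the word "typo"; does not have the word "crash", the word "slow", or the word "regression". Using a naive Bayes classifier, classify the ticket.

enhancement

defect: 0.1 × 0.45 × (1−0.35) × (1−0.3) × (1−0.05) = 0.01945125
enhancement: 0.4 × 0.35 × (1−0.1) × (1−0.7) × (1−0.15) = 0.03213
question: 0.5 × 0.15 × (1−0.6) × (1−0.3) × (1−0.3) = 0.0147
Highest score → enhancement.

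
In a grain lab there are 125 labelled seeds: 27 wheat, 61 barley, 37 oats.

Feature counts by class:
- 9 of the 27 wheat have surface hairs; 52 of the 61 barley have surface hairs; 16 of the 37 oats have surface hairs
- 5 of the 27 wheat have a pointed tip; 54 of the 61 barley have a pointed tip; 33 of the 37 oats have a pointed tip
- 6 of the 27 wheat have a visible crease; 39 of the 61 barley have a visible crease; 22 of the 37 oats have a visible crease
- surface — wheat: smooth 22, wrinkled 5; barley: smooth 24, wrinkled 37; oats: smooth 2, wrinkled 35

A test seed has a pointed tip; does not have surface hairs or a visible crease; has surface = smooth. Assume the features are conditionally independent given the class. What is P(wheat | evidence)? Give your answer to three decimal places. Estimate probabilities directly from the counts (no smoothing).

0.578

wheat: (27/125) × (18/27) × (5/27) × (21/27) × (22/27) ≈ 0.0168999
barley: (61/125) × (9/61) × (54/61) × (22/61) × (24/61) ≈ 0.00904421
oats: (37/125) × (21/37) × (33/37) × (15/37) × (2/37) ≈ 0.00328352
P(wheat | x) = 0.0168999 / 0.02922763 ≈ 0.578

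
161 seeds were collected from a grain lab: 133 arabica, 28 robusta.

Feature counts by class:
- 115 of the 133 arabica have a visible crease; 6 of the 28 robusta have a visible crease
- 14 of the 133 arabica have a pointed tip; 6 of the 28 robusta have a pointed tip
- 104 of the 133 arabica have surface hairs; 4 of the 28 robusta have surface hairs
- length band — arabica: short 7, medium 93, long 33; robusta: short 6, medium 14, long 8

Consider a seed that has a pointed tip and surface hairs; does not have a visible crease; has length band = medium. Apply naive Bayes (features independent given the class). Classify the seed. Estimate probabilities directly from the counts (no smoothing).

arabica: (133/161) × (18/133) × (14/133) × (104/133) × (93/133) ≈ 0.00643481
robusta: (28/161) × (22/28) × (6/28) × (4/28) × (14/28) ≈ 0.00209152
Highest score → arabica.

arabica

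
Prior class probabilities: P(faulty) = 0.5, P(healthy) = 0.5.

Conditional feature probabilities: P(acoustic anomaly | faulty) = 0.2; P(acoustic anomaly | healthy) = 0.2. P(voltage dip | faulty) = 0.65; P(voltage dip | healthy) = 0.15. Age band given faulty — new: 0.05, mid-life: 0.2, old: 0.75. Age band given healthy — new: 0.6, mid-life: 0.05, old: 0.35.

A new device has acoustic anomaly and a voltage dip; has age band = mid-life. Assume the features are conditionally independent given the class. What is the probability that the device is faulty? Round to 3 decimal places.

0.945

faulty: 0.5 × 0.2 × 0.65 × 0.2 = 0.013
healthy: 0.5 × 0.2 × 0.15 × 0.05 = 0.00075
P(faulty | x) = 0.013 / 0.01375 ≈ 0.945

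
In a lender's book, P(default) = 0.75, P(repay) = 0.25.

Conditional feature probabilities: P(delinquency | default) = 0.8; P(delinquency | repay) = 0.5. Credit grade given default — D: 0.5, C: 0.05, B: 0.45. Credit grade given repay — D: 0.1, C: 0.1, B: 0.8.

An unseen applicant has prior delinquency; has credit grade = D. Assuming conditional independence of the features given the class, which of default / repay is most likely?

default: 0.75 × 0.8 × 0.5 = 0.3
repay: 0.25 × 0.5 × 0.1 = 0.0125
Highest score → default.

default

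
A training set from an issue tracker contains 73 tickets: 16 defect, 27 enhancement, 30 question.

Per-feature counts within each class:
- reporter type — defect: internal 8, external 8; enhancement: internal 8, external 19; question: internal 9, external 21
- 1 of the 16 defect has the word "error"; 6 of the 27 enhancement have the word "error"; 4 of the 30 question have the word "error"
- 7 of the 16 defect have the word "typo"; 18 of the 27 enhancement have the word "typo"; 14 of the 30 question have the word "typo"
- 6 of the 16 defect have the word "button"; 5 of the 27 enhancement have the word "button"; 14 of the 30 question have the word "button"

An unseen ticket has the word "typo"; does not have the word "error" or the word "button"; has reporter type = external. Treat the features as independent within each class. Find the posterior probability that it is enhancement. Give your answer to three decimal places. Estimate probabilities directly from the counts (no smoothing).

0.550

defect: (16/73) × (8/16) × (15/16) × (7/16) × (10/16) ≈ 0.0280929
enhancement: (27/73) × (19/27) × (21/27) × (18/27) × (22/27) ≈ 0.109965
question: (30/73) × (21/30) × (26/30) × (14/30) × (16/30) ≈ 0.0620518
P(enhancement | x) = 0.109965 / 0.2001097 ≈ 0.550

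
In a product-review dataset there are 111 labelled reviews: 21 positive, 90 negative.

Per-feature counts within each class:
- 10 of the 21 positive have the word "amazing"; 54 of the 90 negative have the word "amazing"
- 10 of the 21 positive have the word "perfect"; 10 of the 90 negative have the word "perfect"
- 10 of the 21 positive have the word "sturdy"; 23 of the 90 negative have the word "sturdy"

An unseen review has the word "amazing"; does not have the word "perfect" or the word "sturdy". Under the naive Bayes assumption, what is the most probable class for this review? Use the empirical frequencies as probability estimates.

negative

positive: (21/111) × (10/21) × (11/21) × (11/21) ≈ 0.0247186
negative: (90/111) × (54/90) × (80/90) × (67/90) ≈ 0.321922
Highest score → negative.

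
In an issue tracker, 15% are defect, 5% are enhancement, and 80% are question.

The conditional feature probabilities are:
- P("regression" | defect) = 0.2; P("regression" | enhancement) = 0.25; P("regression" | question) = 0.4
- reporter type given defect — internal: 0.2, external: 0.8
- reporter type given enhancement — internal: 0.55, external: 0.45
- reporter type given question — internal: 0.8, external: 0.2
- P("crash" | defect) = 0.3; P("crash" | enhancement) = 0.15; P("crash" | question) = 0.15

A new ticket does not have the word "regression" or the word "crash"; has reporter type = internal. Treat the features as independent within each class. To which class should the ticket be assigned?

defect: 0.15 × (1−0.2) × 0.2 × (1−0.3) = 0.0168
enhancement: 0.05 × (1−0.25) × 0.55 × (1−0.15) = 0.01753125
question: 0.8 × (1−0.4) × 0.8 × (1−0.15) = 0.3264
Highest score → question.

question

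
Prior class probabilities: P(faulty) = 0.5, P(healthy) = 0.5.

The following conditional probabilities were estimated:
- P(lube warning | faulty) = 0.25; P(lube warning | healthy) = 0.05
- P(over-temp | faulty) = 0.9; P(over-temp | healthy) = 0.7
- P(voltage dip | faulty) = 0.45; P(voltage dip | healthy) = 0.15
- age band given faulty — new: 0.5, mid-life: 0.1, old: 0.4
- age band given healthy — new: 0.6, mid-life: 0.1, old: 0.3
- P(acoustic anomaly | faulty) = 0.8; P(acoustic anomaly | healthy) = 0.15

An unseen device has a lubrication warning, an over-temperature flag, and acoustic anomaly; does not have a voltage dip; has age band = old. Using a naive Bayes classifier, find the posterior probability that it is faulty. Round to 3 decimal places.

faulty: 0.5 × 0.25 × 0.9 × (1−0.45) × 0.4 × 0.8 = 0.0198
healthy: 0.5 × 0.05 × 0.7 × (1−0.15) × 0.3 × 0.15 = 0.000669375
P(faulty | x) = 0.0198 / 0.020469375 ≈ 0.967

0.967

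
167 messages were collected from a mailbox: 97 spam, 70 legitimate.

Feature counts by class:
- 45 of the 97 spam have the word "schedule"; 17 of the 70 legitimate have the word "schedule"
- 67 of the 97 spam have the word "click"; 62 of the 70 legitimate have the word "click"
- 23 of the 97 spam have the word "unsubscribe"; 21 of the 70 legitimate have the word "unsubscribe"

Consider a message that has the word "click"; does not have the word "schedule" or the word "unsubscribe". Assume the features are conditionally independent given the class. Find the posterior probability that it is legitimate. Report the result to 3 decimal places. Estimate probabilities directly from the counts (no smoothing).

0.545

spam: (97/167) × (52/97) × (67/97) × (74/97) ≈ 0.164078
legitimate: (70/167) × (53/70) × (62/70) × (49/70) ≈ 0.196766
P(legitimate | x) = 0.196766 / 0.360844 ≈ 0.545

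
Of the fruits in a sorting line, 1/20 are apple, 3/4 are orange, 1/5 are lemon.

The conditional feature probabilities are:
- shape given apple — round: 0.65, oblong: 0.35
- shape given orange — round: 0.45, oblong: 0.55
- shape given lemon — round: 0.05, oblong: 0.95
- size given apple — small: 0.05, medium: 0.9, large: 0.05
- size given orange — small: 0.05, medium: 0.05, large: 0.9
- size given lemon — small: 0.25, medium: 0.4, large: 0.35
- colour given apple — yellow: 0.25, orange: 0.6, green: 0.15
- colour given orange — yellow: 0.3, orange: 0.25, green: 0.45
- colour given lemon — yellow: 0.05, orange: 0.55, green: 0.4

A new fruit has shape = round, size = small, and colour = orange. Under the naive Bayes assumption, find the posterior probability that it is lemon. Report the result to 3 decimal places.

apple: 0.05 × 0.65 × 0.05 × 0.6 = 0.000975
orange: 0.75 × 0.45 × 0.05 × 0.25 = 0.00421875
lemon: 0.2 × 0.05 × 0.25 × 0.55 = 0.001375
P(lemon | x) = 0.001375 / 0.00656875 ≈ 0.209

0.209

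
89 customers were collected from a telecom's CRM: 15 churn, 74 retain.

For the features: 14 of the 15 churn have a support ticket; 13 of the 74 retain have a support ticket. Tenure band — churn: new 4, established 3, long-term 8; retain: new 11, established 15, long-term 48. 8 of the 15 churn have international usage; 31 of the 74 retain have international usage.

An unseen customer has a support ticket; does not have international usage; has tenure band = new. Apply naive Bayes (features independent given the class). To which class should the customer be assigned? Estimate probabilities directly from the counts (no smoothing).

churn

churn: (15/89) × (14/15) × (4/15) × (7/15) ≈ 0.0195755
retain: (74/89) × (13/74) × (11/74) × (43/74) ≈ 0.0126169
Highest score → churn.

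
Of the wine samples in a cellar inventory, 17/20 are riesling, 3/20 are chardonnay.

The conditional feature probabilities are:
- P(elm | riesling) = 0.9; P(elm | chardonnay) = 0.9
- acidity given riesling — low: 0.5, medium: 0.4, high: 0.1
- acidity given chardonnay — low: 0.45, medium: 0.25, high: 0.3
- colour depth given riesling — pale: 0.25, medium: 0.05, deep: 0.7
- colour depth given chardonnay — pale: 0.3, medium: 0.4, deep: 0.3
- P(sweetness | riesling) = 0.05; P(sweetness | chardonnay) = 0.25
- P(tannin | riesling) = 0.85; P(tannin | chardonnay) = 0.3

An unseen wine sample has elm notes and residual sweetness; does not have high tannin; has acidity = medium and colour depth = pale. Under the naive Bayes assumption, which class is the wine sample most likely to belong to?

riesling: 0.85 × 0.9 × 0.4 × 0.25 × 0.05 × (1−0.85) = 0.00057375
chardonnay: 0.15 × 0.9 × 0.25 × 0.3 × 0.25 × (1−0.3) = 0.001771875
Highest score → chardonnay.

chardonnay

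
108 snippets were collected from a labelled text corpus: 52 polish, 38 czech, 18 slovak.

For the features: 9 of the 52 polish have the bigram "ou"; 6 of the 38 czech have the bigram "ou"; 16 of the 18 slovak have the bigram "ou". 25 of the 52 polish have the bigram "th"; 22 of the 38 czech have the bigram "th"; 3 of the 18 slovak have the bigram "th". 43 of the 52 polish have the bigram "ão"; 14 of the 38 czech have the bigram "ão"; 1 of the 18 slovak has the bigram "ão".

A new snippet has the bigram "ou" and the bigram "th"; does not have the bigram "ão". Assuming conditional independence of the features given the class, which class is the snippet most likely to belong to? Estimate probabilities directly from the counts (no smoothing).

polish: (52/108) × (9/52) × (25/52) × (9/52) ≈ 0.00693417
czech: (38/108) × (6/38) × (22/38) × (24/38) ≈ 0.0203139
slovak: (18/108) × (16/18) × (3/18) × (17/18) ≈ 0.0233196
Highest score → slovak.

slovak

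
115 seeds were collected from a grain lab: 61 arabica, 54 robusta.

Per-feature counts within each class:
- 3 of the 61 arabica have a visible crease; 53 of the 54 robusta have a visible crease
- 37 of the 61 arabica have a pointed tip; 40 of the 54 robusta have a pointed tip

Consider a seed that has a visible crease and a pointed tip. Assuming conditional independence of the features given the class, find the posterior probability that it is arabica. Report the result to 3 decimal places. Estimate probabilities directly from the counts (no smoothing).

0.044

arabica: (61/115) × (3/61) × (37/61) ≈ 0.0158232
robusta: (54/115) × (53/54) × (40/54) ≈ 0.341385
P(arabica | x) = 0.0158232 / 0.3572082 ≈ 0.044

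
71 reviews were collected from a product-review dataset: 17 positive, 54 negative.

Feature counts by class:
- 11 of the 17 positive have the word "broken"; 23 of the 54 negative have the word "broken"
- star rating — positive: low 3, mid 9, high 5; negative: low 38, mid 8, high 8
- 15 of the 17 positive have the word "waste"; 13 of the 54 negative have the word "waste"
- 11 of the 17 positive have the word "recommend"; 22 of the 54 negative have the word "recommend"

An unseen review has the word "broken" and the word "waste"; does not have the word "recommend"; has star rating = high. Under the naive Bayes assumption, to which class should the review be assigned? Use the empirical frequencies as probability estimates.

positive: (17/71) × (11/17) × (5/17) × (15/17) × (6/17) ≈ 0.0141906
negative: (54/71) × (23/54) × (8/54) × (13/54) × (32/54) ≈ 0.00684655
Highest score → positive.

positive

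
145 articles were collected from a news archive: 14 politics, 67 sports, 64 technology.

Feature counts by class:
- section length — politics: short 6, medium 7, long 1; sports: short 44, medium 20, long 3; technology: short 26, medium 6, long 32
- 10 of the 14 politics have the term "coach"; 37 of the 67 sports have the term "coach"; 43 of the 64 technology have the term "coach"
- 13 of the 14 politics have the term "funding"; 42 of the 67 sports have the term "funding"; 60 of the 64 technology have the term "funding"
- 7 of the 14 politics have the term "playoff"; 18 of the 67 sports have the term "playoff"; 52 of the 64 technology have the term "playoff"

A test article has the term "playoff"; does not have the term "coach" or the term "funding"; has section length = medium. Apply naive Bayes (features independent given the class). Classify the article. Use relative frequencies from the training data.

sports

politics: (14/145) × (7/14) × (4/14) × (1/14) × (7/14) ≈ 0.000492611
sports: (67/145) × (20/67) × (30/67) × (25/67) × (18/67) ≈ 0.00619115
technology: (64/145) × (6/64) × (21/64) × (4/64) × (52/64) ≈ 0.000689487
Highest score → sports.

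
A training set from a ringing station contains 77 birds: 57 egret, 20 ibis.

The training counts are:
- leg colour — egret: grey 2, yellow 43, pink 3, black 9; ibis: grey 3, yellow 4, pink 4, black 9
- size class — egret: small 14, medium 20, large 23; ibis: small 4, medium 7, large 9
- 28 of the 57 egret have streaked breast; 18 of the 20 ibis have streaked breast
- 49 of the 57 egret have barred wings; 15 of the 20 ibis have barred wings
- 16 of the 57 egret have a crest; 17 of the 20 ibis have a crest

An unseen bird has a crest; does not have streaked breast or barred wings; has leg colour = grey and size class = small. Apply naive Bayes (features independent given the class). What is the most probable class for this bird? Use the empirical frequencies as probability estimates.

ibis

egret: (57/77) × (2/57) × (14/57) × (29/57) × (8/57) × (16/57) ≈ 0.000127872
ibis: (20/77) × (3/20) × (4/20) × (2/20) × (5/20) × (17/20) ≈ 0.000165584
Highest score → ibis.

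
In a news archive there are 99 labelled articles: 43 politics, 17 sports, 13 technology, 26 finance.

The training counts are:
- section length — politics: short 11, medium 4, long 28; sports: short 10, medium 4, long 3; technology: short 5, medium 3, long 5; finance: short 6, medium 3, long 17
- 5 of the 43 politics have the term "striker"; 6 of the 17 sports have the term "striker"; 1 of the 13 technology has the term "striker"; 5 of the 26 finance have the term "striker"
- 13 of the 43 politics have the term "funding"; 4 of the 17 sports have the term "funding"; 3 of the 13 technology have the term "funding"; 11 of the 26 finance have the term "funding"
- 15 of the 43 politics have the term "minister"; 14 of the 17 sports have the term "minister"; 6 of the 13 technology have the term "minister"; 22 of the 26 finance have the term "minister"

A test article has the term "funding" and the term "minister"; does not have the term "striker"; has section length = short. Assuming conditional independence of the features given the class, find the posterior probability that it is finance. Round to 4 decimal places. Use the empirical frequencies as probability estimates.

politics: (43/99) × (11/43) × (38/43) × (13/43) × (15/43) ≈ 0.0103555
sports: (17/99) × (10/17) × (11/17) × (4/17) × (14/17) ≈ 0.0126648
technology: (13/99) × (5/13) × (12/13) × (3/13) × (6/13) ≈ 0.00496545
finance: (26/99) × (6/26) × (21/26) × (11/26) × (22/26) ≈ 0.0175239
P(finance | x) = 0.0175239 / 0.04550965 ≈ 0.3851

0.3851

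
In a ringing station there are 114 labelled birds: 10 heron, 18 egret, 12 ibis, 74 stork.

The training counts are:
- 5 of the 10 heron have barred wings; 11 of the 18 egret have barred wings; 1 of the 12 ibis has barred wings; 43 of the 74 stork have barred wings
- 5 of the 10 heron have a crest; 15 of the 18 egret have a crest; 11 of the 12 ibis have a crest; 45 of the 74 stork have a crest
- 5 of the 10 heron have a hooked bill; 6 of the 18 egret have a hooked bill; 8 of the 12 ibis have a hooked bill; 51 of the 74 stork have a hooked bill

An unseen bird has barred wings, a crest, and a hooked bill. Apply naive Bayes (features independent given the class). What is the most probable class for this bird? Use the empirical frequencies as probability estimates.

heron: (10/114) × (5/10) × (5/10) × (5/10) ≈ 0.0109649
egret: (18/114) × (11/18) × (15/18) × (6/18) ≈ 0.0268031
ibis: (12/114) × (1/12) × (11/12) × (8/12) ≈ 0.00536062
stork: (74/114) × (43/74) × (45/74) × (51/74) ≈ 0.158082
Highest score → stork.

stork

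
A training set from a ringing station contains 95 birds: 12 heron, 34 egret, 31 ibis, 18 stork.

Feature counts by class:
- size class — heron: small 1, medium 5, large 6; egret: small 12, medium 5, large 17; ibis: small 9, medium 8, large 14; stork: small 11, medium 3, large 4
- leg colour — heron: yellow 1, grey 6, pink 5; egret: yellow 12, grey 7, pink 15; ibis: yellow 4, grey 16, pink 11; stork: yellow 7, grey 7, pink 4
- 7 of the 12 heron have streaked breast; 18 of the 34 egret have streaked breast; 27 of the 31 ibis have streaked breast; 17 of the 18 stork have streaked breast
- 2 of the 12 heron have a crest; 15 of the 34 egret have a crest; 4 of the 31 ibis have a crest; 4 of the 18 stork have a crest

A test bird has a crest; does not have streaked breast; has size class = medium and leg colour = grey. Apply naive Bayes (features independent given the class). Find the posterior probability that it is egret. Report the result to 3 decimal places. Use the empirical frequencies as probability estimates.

0.454

heron: (12/95) × (5/12) × (6/12) × (5/12) × (2/12) ≈ 0.00182749
egret: (34/95) × (5/34) × (7/34) × (16/34) × (15/34) ≈ 0.00224967
ibis: (31/95) × (8/31) × (16/31) × (4/31) × (4/31) ≈ 0.000723638
stork: (18/95) × (3/18) × (7/18) × (1/18) × (4/18) ≈ 0.000151614
P(egret | x) = 0.00224967 / 0.004952412 ≈ 0.454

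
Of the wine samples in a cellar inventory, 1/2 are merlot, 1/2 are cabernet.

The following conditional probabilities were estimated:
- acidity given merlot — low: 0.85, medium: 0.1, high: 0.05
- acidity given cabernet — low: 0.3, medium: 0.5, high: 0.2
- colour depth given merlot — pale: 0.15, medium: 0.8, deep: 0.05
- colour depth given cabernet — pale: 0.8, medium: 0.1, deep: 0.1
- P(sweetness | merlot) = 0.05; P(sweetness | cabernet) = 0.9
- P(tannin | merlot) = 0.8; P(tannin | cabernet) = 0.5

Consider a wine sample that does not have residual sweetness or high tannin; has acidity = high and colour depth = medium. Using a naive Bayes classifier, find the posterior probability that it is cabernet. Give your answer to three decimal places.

0.116

merlot: 0.5 × 0.05 × 0.8 × (1−0.05) × (1−0.8) = 0.0038
cabernet: 0.5 × 0.2 × 0.1 × (1−0.9) × (1−0.5) = 0.0005
P(cabernet | x) = 0.0005 / 0.0043 ≈ 0.116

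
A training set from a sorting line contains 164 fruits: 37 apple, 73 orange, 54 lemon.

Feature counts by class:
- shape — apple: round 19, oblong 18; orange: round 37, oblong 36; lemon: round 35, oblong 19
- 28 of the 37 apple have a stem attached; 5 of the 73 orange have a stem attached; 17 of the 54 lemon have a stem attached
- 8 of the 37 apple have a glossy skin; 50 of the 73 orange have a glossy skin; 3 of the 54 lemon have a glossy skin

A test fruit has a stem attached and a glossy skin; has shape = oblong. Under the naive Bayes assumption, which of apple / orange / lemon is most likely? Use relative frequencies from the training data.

apple: (37/164) × (18/37) × (28/37) × (8/37) ≈ 0.0179586
orange: (73/164) × (36/73) × (5/73) × (50/73) ≈ 0.010298
lemon: (54/164) × (19/54) × (17/54) × (3/54) ≈ 0.00202625
Highest score → apple.

apple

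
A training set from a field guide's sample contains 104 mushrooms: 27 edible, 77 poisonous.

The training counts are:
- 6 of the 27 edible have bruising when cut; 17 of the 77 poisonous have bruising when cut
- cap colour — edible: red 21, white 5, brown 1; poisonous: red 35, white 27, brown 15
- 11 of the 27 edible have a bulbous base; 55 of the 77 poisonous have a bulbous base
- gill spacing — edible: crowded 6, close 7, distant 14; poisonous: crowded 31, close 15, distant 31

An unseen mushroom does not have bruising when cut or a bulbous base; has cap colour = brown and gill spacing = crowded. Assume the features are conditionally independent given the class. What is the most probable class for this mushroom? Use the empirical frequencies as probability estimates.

edible: (27/104) × (21/27) × (1/27) × (16/27) × (6/27) ≈ 0.00098484
poisonous: (77/104) × (60/77) × (15/77) × (22/77) × (31/77) ≈ 0.0129277
Highest score → poisonous.

poisonous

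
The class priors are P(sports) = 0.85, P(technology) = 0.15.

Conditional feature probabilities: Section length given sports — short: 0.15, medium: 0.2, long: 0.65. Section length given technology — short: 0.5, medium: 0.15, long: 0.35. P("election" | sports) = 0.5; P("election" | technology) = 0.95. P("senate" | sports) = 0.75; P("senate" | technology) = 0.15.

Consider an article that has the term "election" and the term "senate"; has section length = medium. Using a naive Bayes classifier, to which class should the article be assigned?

sports: 0.85 × 0.2 × 0.5 × 0.75 = 0.06375
technology: 0.15 × 0.15 × 0.95 × 0.15 = 0.00320625
Highest score → sports.

sports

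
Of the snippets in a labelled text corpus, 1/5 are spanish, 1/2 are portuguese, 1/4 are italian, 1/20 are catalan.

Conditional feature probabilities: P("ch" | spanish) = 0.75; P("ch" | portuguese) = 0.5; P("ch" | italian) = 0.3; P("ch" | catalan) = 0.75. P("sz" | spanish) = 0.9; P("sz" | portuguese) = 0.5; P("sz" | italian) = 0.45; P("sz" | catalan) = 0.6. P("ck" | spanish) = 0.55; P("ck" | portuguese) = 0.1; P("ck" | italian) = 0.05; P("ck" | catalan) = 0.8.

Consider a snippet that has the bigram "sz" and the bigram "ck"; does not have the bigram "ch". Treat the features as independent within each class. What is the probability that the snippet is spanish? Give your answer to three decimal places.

0.525

spanish: 0.2 × (1−0.75) × 0.9 × 0.55 = 0.02475
portuguese: 0.5 × (1−0.5) × 0.5 × 0.1 = 0.0125
italian: 0.25 × (1−0.3) × 0.45 × 0.05 = 0.0039375
catalan: 0.05 × (1−0.75) × 0.6 × 0.8 = 0.006
P(spanish | x) = 0.02475 / 0.0471875 ≈ 0.525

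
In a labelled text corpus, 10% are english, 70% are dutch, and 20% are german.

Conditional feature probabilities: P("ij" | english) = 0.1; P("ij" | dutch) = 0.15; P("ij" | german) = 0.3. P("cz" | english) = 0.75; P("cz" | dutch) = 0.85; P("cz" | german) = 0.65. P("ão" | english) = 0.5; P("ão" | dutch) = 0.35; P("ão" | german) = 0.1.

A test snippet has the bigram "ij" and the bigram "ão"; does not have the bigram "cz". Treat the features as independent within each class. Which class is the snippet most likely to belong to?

dutch

english: 0.1 × 0.1 × (1−0.75) × 0.5 = 0.00125
dutch: 0.7 × 0.15 × (1−0.85) × 0.35 = 0.0055125
german: 0.2 × 0.3 × (1−0.65) × 0.1 = 0.0021
Highest score → dutch.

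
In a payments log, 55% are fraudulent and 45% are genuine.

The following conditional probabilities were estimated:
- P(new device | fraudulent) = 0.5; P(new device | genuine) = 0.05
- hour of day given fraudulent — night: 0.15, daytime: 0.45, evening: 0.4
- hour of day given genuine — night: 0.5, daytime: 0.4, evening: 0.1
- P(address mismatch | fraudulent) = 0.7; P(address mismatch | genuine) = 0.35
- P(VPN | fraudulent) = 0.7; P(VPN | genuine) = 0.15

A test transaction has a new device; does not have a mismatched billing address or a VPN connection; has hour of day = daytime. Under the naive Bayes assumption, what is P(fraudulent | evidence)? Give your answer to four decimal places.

fraudulent: 0.55 × 0.5 × 0.45 × (1−0.7) × (1−0.7) = 0.0111375
genuine: 0.45 × 0.05 × 0.4 × (1−0.35) × (1−0.15) = 0.0049725
P(fraudulent | x) = 0.0111375 / 0.01611 ≈ 0.6913

0.6913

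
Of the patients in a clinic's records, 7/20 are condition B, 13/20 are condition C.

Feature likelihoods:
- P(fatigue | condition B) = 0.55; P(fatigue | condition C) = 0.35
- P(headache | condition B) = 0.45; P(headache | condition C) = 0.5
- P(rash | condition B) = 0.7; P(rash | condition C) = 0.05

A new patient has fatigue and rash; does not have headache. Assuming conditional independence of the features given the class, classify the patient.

condition B

condition B: 0.35 × 0.55 × (1−0.45) × 0.7 = 0.0741125
condition C: 0.65 × 0.35 × (1−0.5) × 0.05 = 0.0056875
Highest score → condition B.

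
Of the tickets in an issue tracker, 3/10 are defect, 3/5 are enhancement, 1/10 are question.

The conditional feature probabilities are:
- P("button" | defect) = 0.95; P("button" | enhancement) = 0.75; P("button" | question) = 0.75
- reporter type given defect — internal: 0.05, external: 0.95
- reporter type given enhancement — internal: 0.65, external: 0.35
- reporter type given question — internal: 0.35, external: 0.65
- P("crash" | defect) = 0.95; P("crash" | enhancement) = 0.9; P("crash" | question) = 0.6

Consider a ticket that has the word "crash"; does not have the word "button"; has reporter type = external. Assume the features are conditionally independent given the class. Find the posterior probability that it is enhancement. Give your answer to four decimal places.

0.6699

defect: 0.3 × (1−0.95) × 0.95 × 0.95 = 0.0135375
enhancement: 0.6 × (1−0.75) × 0.35 × 0.9 = 0.04725
question: 0.1 × (1−0.75) × 0.65 × 0.6 = 0.00975
P(enhancement | x) = 0.04725 / 0.0705375 ≈ 0.6699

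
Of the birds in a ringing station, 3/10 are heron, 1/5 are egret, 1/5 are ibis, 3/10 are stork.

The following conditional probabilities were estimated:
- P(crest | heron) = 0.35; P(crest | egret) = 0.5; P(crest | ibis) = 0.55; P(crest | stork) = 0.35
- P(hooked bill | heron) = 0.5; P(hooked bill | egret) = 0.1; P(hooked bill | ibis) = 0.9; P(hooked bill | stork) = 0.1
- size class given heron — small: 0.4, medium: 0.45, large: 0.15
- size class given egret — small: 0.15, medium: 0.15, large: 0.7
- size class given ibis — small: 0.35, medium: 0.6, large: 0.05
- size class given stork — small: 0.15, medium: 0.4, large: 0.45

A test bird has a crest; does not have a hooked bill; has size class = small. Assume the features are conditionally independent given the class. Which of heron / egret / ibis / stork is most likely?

heron

heron: 0.3 × 0.35 × (1−0.5) × 0.4 = 0.021
egret: 0.2 × 0.5 × (1−0.1) × 0.15 = 0.0135
ibis: 0.2 × 0.55 × (1−0.9) × 0.35 = 0.00385
stork: 0.3 × 0.35 × (1−0.1) × 0.15 = 0.014175
Highest score → heron.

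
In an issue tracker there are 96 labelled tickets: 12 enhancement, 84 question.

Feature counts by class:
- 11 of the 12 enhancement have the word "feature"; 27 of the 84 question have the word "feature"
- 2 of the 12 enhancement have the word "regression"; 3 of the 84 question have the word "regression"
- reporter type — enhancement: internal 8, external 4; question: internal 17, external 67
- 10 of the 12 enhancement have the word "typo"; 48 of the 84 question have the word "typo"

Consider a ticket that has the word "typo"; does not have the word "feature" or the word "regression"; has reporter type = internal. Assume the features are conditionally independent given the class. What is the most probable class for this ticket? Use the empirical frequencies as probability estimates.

enhancement: (12/96) × (1/12) × (10/12) × (8/12) × (10/12) ≈ 0.00482253
question: (84/96) × (57/84) × (81/84) × (17/84) × (48/84) ≈ 0.0662126
Highest score → question.

question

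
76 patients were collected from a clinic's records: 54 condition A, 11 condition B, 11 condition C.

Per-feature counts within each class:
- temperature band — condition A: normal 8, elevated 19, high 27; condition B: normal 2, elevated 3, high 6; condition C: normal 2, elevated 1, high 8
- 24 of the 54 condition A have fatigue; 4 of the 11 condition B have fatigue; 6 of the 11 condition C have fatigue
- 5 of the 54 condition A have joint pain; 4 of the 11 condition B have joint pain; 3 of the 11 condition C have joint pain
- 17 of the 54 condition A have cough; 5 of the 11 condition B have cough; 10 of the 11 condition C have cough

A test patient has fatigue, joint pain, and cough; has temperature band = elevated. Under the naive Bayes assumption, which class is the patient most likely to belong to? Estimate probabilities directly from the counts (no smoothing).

condition A: (54/76) × (19/54) × (24/54) × (5/54) × (17/54) ≈ 0.00323884
condition B: (11/76) × (3/11) × (4/11) × (4/11) × (5/11) ≈ 0.00237257
condition C: (11/76) × (1/11) × (6/11) × (3/11) × (10/11) ≈ 0.00177943
Highest score → condition A.

condition A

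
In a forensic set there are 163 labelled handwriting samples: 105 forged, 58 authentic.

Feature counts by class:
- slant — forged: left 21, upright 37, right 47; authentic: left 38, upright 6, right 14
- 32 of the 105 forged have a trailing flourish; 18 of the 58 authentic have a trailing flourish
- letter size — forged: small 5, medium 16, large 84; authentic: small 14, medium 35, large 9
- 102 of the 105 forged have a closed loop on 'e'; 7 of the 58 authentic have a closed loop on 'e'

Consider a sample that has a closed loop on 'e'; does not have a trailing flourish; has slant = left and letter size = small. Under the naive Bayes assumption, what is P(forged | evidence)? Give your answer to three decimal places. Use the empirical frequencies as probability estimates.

0.469

forged: (105/163) × (21/105) × (73/105) × (5/105) × (102/105) ≈ 0.0041434
authentic: (58/163) × (38/58) × (40/58) × (14/58) × (7/58) ≈ 0.0046838
P(forged | x) = 0.0041434 / 0.0088272 ≈ 0.469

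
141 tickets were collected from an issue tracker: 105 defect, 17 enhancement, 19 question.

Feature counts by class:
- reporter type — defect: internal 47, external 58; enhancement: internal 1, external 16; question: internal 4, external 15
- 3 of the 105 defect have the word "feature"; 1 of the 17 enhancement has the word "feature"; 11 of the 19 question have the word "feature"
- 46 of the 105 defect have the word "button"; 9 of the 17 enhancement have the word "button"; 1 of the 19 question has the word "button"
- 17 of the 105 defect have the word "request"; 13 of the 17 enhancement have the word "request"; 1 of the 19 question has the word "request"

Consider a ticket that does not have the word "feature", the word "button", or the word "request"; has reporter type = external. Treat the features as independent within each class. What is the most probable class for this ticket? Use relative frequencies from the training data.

defect: (105/141) × (58/105) × (102/105) × (59/105) × (88/105) ≈ 0.188181
enhancement: (17/141) × (16/17) × (16/17) × (8/17) × (4/17) ≈ 0.0118256
question: (19/141) × (15/19) × (8/19) × (18/19) × (18/19) ≈ 0.0402019
Highest score → defect.

defect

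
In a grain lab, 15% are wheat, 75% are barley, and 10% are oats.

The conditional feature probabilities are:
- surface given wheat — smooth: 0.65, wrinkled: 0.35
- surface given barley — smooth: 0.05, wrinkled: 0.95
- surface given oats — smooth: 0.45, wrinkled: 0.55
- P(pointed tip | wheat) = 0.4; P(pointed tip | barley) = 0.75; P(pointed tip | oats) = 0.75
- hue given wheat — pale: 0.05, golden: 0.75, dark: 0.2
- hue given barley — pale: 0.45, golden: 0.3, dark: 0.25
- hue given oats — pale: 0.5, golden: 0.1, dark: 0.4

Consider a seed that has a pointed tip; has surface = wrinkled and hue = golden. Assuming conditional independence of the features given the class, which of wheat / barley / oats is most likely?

wheat: 0.15 × 0.35 × 0.4 × 0.75 = 0.01575
barley: 0.75 × 0.95 × 0.75 × 0.3 = 0.1603125
oats: 0.1 × 0.55 × 0.75 × 0.1 = 0.004125
Highest score → barley.

barley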